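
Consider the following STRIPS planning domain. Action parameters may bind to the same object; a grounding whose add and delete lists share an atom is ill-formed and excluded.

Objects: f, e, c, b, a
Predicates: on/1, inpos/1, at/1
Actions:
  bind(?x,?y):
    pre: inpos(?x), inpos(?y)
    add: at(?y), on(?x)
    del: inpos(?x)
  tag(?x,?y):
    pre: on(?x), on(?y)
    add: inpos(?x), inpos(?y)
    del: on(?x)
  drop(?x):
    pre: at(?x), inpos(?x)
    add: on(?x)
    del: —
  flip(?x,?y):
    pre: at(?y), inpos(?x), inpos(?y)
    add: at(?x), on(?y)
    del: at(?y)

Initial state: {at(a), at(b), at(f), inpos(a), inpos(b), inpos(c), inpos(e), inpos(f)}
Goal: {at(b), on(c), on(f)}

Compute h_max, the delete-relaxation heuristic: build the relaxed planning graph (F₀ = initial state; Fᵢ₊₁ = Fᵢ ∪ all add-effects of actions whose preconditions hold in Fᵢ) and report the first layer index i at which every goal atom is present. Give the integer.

1

F0 = init (8 atoms)
F1 = F0 ∪ {at(c), at(e), on(a), on(b), on(c), on(e), on(f)}  (15 atoms)
goal ⊆ F1  ⇒  h_max = 1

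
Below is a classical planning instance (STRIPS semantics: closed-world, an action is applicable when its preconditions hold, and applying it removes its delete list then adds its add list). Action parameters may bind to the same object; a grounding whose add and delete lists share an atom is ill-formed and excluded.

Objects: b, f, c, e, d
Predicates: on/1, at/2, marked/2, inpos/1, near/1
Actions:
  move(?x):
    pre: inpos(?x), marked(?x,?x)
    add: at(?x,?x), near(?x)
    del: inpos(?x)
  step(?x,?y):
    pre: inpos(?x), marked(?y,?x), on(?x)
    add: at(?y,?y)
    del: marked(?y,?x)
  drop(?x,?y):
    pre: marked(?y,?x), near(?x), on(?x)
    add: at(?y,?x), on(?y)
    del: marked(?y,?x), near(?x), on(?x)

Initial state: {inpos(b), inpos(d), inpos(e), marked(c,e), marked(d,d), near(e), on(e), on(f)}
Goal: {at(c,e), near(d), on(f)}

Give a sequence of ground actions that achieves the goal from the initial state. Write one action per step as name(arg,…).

move(d); drop(e,c)

1. move(d)  →  {at(d,d), inpos(b), inpos(e), marked(c,e), marked(d,d), near(d), near(e), on(e), on(f)}
2. drop(e,c)  →  {at(c,e), at(d,d), inpos(b), inpos(e), marked(d,d), near(d), on(c), on(f)}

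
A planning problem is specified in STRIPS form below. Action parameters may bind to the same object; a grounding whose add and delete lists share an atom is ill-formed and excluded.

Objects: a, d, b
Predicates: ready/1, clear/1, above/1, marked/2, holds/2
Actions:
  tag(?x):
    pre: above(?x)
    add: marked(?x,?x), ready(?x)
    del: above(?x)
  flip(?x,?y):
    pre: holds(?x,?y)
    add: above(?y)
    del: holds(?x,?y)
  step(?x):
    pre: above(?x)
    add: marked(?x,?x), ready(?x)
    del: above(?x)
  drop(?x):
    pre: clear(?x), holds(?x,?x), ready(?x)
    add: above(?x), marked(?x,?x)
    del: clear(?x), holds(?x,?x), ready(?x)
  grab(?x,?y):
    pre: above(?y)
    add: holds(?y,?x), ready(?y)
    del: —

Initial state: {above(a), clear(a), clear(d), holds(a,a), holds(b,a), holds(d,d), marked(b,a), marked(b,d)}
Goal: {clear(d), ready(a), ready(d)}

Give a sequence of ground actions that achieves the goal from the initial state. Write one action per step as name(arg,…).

tag(a); flip(d,d); tag(d)

1. tag(a)  →  {clear(a), clear(d), holds(a,a), holds(b,a), holds(d,d), marked(a,a), marked(b,a), marked(b,d), ready(a)}
2. flip(d,d)  →  {above(d), clear(a), clear(d), holds(a,a), holds(b,a), marked(a,a), marked(b,a), marked(b,d), ready(a)}
3. tag(d)  →  {clear(a), clear(d), holds(a,a), holds(b,a), marked(a,a), marked(b,a), marked(b,d), marked(d,d), ready(a), ready(d)}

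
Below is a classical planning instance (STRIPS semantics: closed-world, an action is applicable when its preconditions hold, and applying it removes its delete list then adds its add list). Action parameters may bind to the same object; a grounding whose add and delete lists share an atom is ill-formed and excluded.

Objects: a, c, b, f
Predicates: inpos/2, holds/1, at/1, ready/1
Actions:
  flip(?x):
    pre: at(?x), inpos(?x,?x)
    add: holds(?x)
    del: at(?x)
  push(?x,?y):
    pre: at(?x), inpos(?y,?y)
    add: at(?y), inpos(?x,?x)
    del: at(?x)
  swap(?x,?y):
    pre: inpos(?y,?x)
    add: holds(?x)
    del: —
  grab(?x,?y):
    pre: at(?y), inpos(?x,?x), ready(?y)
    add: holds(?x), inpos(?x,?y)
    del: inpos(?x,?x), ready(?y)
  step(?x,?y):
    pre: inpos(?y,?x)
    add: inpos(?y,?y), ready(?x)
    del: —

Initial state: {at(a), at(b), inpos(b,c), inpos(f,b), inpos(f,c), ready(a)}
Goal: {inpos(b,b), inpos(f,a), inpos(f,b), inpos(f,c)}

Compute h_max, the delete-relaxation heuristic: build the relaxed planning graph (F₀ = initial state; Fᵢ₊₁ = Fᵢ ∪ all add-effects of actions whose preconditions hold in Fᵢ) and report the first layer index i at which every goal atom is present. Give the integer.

F0 = init (6 atoms)
F1 = F0 ∪ {holds(b), holds(c), inpos(b,b), inpos(f,f), ready(b), ready(c)}  (12 atoms)
F2 = F1 ∪ {at(f), holds(f), inpos(a,a), inpos(b,a), inpos(f,a), ready(f)}  (18 atoms)
goal ⊆ F2  ⇒  h_max = 2

2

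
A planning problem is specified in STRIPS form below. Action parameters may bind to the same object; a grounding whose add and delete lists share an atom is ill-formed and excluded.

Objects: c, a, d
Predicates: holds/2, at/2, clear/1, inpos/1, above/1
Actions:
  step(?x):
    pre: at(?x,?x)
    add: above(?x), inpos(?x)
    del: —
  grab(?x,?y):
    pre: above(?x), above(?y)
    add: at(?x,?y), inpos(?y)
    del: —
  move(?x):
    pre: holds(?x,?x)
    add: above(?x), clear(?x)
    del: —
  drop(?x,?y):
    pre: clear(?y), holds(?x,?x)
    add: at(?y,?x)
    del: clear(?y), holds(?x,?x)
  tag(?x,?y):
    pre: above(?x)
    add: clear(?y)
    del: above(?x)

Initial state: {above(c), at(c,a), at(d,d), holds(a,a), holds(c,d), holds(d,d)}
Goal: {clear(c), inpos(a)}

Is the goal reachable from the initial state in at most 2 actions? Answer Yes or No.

1. move(a)  →  {above(a), above(c), at(c,a), at(d,d), clear(a), holds(a,a), holds(c,d), holds(d,d)}
2. grab(c,a)  →  {above(a), above(c), at(c,a), at(d,d), clear(a), holds(a,a), holds(c,d), holds(d,d), inpos(a)}
3. tag(c,c)  →  {above(a), at(c,a), at(d,d), clear(a), clear(c), holds(a,a), holds(c,d), holds(d,d), inpos(a)}
optimal plan length = 3; 3 > 2

No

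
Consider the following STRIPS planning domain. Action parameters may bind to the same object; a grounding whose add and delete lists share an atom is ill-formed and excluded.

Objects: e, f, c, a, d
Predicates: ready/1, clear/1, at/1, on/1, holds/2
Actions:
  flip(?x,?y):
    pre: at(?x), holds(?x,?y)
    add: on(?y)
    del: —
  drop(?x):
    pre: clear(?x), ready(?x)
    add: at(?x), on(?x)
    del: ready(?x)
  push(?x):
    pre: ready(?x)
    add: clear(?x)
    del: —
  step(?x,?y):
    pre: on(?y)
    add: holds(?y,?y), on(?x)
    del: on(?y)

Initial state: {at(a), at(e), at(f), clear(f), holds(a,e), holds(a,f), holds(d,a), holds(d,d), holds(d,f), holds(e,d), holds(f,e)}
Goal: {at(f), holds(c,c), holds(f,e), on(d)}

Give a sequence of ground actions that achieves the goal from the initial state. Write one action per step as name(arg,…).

flip(e,d); step(c,d); step(d,c)

1. flip(e,d)  →  {at(a), at(e), at(f), clear(f), holds(a,e), holds(a,f), holds(d,a), holds(d,d), holds(d,f), holds(e,d), holds(f,e), on(d)}
2. step(c,d)  →  {at(a), at(e), at(f), clear(f), holds(a,e), holds(a,f), holds(d,a), holds(d,d), holds(d,f), holds(e,d), holds(f,e), on(c)}
3. step(d,c)  →  {at(a), at(e), at(f), clear(f), holds(a,e), holds(a,f), holds(c,c), holds(d,a), holds(d,d), holds(d,f), holds(e,d), holds(f,e), on(d)}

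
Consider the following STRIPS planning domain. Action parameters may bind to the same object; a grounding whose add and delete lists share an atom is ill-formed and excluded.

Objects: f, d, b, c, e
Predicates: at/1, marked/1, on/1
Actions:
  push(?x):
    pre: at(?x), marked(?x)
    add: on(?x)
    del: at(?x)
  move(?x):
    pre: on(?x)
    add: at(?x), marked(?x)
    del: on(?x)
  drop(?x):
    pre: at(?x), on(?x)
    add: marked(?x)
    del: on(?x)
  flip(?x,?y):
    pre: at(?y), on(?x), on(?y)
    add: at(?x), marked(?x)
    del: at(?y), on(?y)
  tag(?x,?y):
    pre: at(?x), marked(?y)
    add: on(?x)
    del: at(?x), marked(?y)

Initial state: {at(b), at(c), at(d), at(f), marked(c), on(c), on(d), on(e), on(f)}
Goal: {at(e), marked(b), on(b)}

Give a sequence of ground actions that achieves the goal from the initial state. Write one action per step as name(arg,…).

move(e); tag(b,c); flip(b,f)

1. move(e)  →  {at(b), at(c), at(d), at(e), at(f), marked(c), marked(e), on(c), on(d), on(f)}
2. tag(b,c)  →  {at(c), at(d), at(e), at(f), marked(e), on(b), on(c), on(d), on(f)}
3. flip(b,f)  →  {at(b), at(c), at(d), at(e), marked(b), marked(e), on(b), on(c), on(d)}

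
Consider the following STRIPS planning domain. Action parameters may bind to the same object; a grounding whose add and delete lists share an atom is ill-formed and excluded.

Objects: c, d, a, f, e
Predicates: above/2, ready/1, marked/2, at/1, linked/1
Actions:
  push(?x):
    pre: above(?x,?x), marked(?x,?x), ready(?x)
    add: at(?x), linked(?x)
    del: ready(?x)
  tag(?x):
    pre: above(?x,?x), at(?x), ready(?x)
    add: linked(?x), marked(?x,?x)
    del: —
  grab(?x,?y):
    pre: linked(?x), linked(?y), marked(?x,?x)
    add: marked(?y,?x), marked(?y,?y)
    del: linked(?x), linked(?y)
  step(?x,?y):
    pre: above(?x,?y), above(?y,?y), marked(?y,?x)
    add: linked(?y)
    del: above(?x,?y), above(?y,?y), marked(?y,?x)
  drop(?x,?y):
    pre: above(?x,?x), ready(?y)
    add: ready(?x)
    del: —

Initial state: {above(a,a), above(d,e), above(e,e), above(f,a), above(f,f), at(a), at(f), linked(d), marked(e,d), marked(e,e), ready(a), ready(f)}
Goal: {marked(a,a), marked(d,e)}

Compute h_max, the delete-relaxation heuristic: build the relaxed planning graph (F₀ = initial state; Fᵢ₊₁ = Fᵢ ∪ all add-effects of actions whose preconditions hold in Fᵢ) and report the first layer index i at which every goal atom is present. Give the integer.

F0 = init (12 atoms)
F1 = F0 ∪ {linked(a), linked(e), linked(f), marked(a,a), marked(f,f), ready(e)}  (18 atoms)
F2 = F1 ∪ {at(e), marked(a,e), marked(a,f), marked(d,a), marked(d,d), marked(d,e), marked(d,f), marked(e,a), marked(e,f), marked(f,a), marked(f,e)}  (29 atoms)
goal ⊆ F2  ⇒  h_max = 2

2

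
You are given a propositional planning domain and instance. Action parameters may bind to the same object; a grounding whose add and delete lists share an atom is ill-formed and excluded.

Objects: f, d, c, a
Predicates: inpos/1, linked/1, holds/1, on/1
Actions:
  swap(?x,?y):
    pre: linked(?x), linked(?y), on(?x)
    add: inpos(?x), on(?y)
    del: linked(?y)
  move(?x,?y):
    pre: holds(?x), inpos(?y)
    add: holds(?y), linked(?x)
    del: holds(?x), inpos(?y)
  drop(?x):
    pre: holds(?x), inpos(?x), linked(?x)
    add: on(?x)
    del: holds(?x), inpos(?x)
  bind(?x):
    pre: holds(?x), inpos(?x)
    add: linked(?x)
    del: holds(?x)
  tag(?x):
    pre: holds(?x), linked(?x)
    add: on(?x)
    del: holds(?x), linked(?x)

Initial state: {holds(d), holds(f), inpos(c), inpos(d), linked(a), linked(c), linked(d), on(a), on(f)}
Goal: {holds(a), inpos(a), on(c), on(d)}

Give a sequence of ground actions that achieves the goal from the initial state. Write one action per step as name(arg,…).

1. swap(a,d)  →  {holds(d), holds(f), inpos(a), inpos(c), inpos(d), linked(a), linked(c), on(a), on(d), on(f)}
2. move(f,a)  →  {holds(a), holds(d), inpos(c), inpos(d), linked(a), linked(c), linked(f), on(a), on(d), on(f)}
3. swap(a,c)  →  {holds(a), holds(d), inpos(a), inpos(c), inpos(d), linked(a), linked(f), on(a), on(c), on(d), on(f)}

swap(a,d); move(f,a); swap(a,c)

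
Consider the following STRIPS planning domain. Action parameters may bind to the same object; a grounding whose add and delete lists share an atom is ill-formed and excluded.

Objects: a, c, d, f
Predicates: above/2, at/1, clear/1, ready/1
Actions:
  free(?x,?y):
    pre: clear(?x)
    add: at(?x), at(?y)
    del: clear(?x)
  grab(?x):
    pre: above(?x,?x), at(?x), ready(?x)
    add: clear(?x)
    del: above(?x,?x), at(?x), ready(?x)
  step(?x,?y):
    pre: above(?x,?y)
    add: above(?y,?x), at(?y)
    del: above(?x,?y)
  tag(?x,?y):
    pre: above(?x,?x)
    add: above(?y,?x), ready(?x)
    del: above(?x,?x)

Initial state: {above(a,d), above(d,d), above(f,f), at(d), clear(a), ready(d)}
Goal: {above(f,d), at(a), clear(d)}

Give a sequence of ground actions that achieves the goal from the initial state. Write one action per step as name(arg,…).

1. free(a,a)  →  {above(a,d), above(d,d), above(f,f), at(a), at(d), ready(d)}
2. grab(d)  →  {above(a,d), above(f,f), at(a), clear(d)}
3. tag(f,d)  →  {above(a,d), above(d,f), at(a), clear(d), ready(f)}
4. step(d,f)  →  {above(a,d), above(f,d), at(a), at(f), clear(d), ready(f)}

free(a,a); grab(d); tag(f,d); step(d,f)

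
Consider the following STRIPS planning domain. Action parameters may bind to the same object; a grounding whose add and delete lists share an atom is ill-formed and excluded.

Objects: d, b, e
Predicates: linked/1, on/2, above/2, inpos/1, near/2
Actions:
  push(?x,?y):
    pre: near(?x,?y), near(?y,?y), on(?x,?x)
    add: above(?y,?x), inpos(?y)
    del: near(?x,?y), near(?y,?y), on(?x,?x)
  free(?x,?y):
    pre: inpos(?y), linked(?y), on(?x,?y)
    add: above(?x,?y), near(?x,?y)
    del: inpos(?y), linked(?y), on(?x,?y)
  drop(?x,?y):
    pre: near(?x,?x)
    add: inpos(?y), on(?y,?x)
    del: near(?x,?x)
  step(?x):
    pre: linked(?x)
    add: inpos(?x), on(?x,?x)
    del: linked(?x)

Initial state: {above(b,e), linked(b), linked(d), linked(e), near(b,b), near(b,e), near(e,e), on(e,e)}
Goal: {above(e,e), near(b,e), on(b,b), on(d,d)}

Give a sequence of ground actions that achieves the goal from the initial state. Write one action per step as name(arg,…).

push(e,e); drop(b,b); step(d)

1. push(e,e)  →  {above(b,e), above(e,e), inpos(e), linked(b), linked(d), linked(e), near(b,b), near(b,e)}
2. drop(b,b)  →  {above(b,e), above(e,e), inpos(b), inpos(e), linked(b), linked(d), linked(e), near(b,e), on(b,b)}
3. step(d)  →  {above(b,e), above(e,e), inpos(b), inpos(d), inpos(e), linked(b), linked(e), near(b,e), on(b,b), on(d,d)}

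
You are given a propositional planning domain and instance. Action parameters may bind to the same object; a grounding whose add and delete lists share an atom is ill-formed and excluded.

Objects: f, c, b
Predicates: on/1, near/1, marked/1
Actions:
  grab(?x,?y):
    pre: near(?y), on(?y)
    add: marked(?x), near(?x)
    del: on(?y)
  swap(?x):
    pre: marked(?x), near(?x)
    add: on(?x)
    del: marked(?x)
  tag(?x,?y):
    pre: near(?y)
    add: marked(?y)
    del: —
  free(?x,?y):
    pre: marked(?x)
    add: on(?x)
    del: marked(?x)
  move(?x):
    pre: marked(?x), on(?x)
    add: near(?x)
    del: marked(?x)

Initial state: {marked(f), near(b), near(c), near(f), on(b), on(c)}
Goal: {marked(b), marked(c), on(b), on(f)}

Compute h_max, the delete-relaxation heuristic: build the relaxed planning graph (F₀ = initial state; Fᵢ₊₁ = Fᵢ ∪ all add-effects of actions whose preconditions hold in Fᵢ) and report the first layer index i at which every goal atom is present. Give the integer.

F0 = init (6 atoms)
F1 = F0 ∪ {marked(b), marked(c), on(f)}  (9 atoms)
goal ⊆ F1  ⇒  h_max = 1

1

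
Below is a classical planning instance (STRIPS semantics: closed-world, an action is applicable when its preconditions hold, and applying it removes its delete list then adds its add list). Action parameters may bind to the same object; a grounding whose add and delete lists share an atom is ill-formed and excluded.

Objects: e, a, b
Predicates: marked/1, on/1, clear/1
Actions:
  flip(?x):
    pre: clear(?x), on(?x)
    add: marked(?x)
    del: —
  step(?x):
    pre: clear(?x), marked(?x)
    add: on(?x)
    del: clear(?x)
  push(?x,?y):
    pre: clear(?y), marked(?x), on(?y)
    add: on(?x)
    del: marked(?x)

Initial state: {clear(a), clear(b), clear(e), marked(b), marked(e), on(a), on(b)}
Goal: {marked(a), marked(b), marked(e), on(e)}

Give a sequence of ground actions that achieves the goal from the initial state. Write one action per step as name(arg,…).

flip(a); step(e)

1. flip(a)  →  {clear(a), clear(b), clear(e), marked(a), marked(b), marked(e), on(a), on(b)}
2. step(e)  →  {clear(a), clear(b), marked(a), marked(b), marked(e), on(a), on(b), on(e)}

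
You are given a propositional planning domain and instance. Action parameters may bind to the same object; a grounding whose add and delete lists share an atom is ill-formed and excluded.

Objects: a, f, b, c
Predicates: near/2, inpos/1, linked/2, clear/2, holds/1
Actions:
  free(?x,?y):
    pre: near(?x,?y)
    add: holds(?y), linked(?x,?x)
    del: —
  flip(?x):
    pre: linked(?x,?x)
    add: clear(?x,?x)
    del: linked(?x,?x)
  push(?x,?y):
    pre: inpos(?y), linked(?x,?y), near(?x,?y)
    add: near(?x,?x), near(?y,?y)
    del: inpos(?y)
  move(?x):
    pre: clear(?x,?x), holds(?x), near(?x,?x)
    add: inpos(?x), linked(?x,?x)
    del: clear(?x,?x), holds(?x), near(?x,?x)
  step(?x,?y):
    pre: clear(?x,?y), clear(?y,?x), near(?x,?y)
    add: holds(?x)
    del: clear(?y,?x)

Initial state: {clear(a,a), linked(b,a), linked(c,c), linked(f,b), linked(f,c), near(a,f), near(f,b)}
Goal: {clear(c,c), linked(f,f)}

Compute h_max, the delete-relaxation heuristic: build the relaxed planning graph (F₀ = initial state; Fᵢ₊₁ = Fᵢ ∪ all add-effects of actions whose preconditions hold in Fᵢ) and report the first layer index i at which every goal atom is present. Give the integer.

1

F0 = init (7 atoms)
F1 = F0 ∪ {clear(c,c), holds(b), holds(f), linked(a,a), linked(f,f)}  (12 atoms)
goal ⊆ F1  ⇒  h_max = 1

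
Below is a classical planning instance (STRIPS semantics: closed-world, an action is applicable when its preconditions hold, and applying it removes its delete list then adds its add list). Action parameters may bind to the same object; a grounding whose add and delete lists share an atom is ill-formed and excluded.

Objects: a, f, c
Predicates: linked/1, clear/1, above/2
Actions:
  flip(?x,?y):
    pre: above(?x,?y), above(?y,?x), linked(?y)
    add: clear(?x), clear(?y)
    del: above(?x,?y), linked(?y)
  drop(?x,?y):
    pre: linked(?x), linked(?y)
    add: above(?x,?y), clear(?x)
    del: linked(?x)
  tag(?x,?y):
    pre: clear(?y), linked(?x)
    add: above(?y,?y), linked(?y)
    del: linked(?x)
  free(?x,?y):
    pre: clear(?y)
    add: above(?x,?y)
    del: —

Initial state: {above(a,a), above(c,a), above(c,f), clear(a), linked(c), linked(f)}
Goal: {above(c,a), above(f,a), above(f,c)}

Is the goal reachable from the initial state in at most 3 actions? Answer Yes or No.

1. drop(f,c)  →  {above(a,a), above(c,a), above(c,f), above(f,c), clear(a), clear(f), linked(c)}
2. free(f,a)  →  {above(a,a), above(c,a), above(c,f), above(f,a), above(f,c), clear(a), clear(f), linked(c)}
optimal plan length = 2; 2 ≤ 3

Yes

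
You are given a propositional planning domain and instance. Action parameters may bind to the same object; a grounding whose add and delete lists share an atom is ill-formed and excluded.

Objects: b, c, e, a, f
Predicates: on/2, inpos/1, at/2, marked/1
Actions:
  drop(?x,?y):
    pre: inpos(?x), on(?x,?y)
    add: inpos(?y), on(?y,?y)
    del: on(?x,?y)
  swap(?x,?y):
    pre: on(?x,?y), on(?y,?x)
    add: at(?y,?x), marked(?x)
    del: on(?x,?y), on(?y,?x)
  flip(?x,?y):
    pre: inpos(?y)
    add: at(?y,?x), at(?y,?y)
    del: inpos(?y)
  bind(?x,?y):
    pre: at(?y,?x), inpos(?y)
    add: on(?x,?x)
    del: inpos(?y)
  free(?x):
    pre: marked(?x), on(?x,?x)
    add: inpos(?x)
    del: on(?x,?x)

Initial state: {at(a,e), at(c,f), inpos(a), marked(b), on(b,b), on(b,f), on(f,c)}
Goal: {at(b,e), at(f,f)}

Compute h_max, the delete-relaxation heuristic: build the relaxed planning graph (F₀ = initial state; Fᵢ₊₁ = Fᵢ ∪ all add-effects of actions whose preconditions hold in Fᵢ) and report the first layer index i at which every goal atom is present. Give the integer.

3

F0 = init (7 atoms)
F1 = F0 ∪ {at(a,a), at(a,b), at(a,c), at(a,f), at(b,b), inpos(b), on(e,e)}  (14 atoms)
F2 = F1 ∪ {at(b,a), at(b,c), at(b,e), at(b,f), at(e,e), inpos(f), marked(e), on(a,a), on(c,c), on(f,f)}  (24 atoms)
F3 = F2 ∪ {at(c,c), at(f,a), at(f,b), at(f,c), at(f,e), at(f,f), inpos(c), inpos(e), marked(a), marked(c), marked(f)}  (35 atoms)
goal ⊆ F3  ⇒  h_max = 3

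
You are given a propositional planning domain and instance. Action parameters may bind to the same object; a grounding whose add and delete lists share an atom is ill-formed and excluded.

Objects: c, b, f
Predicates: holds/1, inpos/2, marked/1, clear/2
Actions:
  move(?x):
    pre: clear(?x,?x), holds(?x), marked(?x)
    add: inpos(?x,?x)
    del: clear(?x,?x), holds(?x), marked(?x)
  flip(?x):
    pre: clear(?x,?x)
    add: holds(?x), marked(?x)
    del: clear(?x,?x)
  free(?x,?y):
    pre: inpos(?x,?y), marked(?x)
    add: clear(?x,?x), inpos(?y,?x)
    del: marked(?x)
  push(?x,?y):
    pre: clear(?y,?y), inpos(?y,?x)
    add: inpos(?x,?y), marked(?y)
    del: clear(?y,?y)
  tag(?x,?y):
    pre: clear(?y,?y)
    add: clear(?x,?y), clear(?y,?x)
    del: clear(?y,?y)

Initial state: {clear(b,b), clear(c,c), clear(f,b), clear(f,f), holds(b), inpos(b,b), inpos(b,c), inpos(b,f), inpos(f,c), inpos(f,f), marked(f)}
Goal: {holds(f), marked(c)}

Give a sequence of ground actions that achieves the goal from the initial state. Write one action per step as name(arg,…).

flip(c); flip(f)

1. flip(c)  →  {clear(b,b), clear(f,b), clear(f,f), holds(b), holds(c), inpos(b,b), inpos(b,c), inpos(b,f), inpos(f,c), inpos(f,f), marked(c), marked(f)}
2. flip(f)  →  {clear(b,b), clear(f,b), holds(b), holds(c), holds(f), inpos(b,b), inpos(b,c), inpos(b,f), inpos(f,c), inpos(f,f), marked(c), marked(f)}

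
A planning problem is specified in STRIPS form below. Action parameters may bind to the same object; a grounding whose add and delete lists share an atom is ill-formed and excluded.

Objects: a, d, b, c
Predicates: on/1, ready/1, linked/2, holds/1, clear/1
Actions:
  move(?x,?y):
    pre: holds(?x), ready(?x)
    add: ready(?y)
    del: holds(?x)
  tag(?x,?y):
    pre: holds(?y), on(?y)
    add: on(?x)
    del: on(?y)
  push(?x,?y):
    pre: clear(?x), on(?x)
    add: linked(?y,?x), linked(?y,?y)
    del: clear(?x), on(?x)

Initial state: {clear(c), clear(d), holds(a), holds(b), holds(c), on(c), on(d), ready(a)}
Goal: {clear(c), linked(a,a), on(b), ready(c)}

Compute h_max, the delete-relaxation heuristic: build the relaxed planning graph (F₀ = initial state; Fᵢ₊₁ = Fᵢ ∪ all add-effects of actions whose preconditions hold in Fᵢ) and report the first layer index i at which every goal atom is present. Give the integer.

F0 = init (8 atoms)
F1 = F0 ∪ {linked(a,a), linked(a,c), linked(a,d), linked(b,b), linked(b,c), linked(b,d), linked(c,c), linked(c,d), linked(d,c), linked(d,d), on(a), on(b), ready(b), ready(c), ready(d)}  (23 atoms)
goal ⊆ F1  ⇒  h_max = 1

1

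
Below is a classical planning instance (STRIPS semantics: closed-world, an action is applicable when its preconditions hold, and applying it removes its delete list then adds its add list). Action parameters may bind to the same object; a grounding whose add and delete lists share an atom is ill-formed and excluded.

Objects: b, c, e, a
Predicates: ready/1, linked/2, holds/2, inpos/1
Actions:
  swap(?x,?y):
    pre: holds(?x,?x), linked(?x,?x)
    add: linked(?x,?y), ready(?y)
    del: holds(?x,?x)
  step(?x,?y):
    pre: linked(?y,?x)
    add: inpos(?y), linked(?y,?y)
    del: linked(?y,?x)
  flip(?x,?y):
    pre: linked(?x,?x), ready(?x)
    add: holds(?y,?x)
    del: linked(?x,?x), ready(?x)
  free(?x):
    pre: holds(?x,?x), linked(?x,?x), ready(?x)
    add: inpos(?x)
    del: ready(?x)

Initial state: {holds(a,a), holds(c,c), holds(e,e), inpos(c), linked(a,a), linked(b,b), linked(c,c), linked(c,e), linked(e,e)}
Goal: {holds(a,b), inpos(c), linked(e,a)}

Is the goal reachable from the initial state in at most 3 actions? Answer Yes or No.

Yes

1. swap(c,b)  →  {holds(a,a), holds(e,e), inpos(c), linked(a,a), linked(b,b), linked(c,b), linked(c,c), linked(c,e), linked(e,e), ready(b)}
2. swap(e,a)  →  {holds(a,a), inpos(c), linked(a,a), linked(b,b), linked(c,b), linked(c,c), linked(c,e), linked(e,a), linked(e,e), ready(a), ready(b)}
3. flip(b,a)  →  {holds(a,a), holds(a,b), inpos(c), linked(a,a), linked(c,b), linked(c,c), linked(c,e), linked(e,a), linked(e,e), ready(a)}
optimal plan length = 3; 3 ≤ 3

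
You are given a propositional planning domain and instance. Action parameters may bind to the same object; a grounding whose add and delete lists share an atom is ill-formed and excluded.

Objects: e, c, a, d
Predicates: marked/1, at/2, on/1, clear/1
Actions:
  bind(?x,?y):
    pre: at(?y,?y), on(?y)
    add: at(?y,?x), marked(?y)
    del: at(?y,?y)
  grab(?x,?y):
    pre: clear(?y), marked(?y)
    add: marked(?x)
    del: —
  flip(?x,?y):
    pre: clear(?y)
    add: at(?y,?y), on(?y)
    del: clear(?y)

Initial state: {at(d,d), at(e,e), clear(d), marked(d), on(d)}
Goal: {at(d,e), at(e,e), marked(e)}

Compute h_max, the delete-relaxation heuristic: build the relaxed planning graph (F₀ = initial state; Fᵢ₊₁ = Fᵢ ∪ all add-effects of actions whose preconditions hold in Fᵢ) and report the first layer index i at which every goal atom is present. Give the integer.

F0 = init (5 atoms)
F1 = F0 ∪ {at(d,a), at(d,c), at(d,e), marked(a), marked(c), marked(e)}  (11 atoms)
goal ⊆ F1  ⇒  h_max = 1

1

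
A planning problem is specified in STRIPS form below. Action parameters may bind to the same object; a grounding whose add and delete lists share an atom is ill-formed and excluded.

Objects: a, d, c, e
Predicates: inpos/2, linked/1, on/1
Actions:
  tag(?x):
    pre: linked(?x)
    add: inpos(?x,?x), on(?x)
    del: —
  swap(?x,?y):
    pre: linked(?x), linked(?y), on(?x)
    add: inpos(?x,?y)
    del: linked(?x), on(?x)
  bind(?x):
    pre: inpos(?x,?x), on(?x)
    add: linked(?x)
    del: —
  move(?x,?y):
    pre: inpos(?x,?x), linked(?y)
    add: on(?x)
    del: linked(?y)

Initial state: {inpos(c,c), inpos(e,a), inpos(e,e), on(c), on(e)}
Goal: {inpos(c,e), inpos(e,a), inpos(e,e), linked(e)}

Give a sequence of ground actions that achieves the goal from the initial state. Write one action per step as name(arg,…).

1. bind(c)  →  {inpos(c,c), inpos(e,a), inpos(e,e), linked(c), on(c), on(e)}
2. bind(e)  →  {inpos(c,c), inpos(e,a), inpos(e,e), linked(c), linked(e), on(c), on(e)}
3. swap(c,e)  →  {inpos(c,c), inpos(c,e), inpos(e,a), inpos(e,e), linked(e), on(e)}

bind(c); bind(e); swap(c,e)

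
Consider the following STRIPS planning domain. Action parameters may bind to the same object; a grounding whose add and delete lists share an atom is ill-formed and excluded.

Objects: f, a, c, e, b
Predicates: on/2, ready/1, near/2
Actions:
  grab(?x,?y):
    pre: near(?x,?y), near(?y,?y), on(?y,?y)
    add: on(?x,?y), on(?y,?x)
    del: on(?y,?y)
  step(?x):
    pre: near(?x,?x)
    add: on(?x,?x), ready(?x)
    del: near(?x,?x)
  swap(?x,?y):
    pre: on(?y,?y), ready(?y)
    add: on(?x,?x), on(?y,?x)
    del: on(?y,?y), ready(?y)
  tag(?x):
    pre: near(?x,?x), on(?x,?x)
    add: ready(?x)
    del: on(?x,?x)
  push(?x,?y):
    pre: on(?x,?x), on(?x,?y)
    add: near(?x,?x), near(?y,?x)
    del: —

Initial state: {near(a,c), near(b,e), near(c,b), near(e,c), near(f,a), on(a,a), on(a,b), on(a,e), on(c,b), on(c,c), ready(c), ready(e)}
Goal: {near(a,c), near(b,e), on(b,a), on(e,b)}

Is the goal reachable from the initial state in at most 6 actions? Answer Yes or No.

Yes

1. swap(e,c)  →  {near(a,c), near(b,e), near(c,b), near(e,c), near(f,a), on(a,a), on(a,b), on(a,e), on(c,b), on(c,e), on(e,e), ready(e)}
2. swap(b,e)  →  {near(a,c), near(b,e), near(c,b), near(e,c), near(f,a), on(a,a), on(a,b), on(a,e), on(b,b), on(c,b), on(c,e), on(e,b)}
3. push(a,b)  →  {near(a,a), near(a,c), near(b,a), near(b,e), near(c,b), near(e,c), near(f,a), on(a,a), on(a,b), on(a,e), on(b,b), on(c,b), on(c,e), on(e,b)}
4. grab(b,a)  →  {near(a,a), near(a,c), near(b,a), near(b,e), near(c,b), near(e,c), near(f,a), on(a,b), on(a,e), on(b,a), on(b,b), on(c,b), on(c,e), on(e,b)}
optimal plan length = 4; 4 ≤ 6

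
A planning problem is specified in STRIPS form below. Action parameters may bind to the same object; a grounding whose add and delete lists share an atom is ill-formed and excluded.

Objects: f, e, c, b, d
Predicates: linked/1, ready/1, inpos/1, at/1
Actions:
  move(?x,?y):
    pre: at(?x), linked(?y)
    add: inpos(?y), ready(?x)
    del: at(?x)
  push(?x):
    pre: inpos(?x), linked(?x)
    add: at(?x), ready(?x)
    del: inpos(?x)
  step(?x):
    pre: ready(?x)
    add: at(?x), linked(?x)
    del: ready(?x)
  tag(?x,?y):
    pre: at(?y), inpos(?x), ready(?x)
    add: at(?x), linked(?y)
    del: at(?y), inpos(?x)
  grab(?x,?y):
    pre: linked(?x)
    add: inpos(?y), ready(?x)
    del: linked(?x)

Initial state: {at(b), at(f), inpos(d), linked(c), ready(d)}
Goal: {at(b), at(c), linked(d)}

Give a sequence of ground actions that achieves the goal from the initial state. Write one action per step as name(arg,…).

1. move(f,c)  →  {at(b), inpos(c), inpos(d), linked(c), ready(d), ready(f)}
2. push(c)  →  {at(b), at(c), inpos(d), linked(c), ready(c), ready(d), ready(f)}
3. step(d)  →  {at(b), at(c), at(d), inpos(d), linked(c), linked(d), ready(c), ready(f)}

move(f,c); push(c); step(d)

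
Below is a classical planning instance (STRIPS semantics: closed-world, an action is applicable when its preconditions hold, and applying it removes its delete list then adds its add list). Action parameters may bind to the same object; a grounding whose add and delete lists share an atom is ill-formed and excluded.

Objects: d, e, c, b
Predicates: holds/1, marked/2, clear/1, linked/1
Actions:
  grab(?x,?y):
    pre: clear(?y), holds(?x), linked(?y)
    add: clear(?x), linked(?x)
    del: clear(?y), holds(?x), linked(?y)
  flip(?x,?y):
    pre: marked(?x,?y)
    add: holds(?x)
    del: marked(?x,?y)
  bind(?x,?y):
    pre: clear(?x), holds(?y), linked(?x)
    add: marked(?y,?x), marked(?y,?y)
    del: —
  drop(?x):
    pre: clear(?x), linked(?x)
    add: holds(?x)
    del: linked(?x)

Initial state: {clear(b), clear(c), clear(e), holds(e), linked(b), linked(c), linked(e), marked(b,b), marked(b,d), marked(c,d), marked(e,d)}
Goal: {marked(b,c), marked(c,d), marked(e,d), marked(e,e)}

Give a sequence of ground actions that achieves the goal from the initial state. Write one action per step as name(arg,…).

1. flip(b,d)  →  {clear(b), clear(c), clear(e), holds(b), holds(e), linked(b), linked(c), linked(e), marked(b,b), marked(c,d), marked(e,d)}
2. bind(e,e)  →  {clear(b), clear(c), clear(e), holds(b), holds(e), linked(b), linked(c), linked(e), marked(b,b), marked(c,d), marked(e,d), marked(e,e)}
3. bind(c,b)  →  {clear(b), clear(c), clear(e), holds(b), holds(e), linked(b), linked(c), linked(e), marked(b,b), marked(b,c), marked(c,d), marked(e,d), marked(e,e)}

flip(b,d); bind(e,e); bind(c,b)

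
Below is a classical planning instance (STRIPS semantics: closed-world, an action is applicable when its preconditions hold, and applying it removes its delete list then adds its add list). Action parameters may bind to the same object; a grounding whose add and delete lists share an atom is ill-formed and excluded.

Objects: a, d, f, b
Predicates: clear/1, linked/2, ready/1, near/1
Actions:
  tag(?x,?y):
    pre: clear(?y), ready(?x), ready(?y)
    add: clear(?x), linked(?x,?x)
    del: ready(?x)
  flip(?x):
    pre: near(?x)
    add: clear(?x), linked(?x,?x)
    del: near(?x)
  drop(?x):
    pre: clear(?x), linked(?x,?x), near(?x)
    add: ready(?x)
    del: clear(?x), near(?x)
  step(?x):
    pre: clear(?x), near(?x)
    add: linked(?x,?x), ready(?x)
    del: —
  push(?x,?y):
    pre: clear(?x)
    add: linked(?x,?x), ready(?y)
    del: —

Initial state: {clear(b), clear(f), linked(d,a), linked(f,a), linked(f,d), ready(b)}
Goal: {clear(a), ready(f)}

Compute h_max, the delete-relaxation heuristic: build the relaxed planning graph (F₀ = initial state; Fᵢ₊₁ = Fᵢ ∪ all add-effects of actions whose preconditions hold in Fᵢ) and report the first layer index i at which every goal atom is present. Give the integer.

2

F0 = init (6 atoms)
F1 = F0 ∪ {linked(b,b), linked(f,f), ready(a), ready(d), ready(f)}  (11 atoms)
F2 = F1 ∪ {clear(a), clear(d), linked(a,a), linked(d,d)}  (15 atoms)
goal ⊆ F2  ⇒  h_max = 2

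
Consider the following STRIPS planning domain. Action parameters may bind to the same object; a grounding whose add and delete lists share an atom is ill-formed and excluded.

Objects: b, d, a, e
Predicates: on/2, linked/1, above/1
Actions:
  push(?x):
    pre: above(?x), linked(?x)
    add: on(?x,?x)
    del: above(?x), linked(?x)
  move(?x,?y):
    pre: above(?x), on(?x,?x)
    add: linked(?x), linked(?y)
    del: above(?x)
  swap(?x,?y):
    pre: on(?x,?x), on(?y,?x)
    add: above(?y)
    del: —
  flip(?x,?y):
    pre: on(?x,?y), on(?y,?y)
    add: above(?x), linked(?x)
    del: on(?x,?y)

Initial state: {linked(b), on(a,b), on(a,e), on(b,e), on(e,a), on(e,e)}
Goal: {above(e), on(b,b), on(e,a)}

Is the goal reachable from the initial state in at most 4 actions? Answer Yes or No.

1. swap(e,b)  →  {above(b), linked(b), on(a,b), on(a,e), on(b,e), on(e,a), on(e,e)}
2. push(b)  →  {on(a,b), on(a,e), on(b,b), on(b,e), on(e,a), on(e,e)}
3. swap(e,e)  →  {above(e), on(a,b), on(a,e), on(b,b), on(b,e), on(e,a), on(e,e)}
optimal plan length = 3; 3 ≤ 4

Yes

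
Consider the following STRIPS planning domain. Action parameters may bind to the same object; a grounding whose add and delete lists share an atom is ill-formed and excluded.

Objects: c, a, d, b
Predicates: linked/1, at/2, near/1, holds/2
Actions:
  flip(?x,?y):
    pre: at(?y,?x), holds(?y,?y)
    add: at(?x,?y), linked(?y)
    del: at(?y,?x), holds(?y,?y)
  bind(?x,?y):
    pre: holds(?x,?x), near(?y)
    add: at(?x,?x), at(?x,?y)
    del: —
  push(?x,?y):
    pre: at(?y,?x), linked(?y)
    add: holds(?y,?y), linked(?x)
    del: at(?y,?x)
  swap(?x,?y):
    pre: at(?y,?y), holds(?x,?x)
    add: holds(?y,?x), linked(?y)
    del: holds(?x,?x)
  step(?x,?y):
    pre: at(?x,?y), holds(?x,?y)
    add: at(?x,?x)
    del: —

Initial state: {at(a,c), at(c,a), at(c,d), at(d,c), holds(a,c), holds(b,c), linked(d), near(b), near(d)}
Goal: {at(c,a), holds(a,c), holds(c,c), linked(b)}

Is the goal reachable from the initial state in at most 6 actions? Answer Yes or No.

1. push(c,d)  →  {at(a,c), at(c,a), at(c,d), holds(a,c), holds(b,c), holds(d,d), linked(c), linked(d), near(b), near(d)}
2. bind(d,b)  →  {at(a,c), at(c,a), at(c,d), at(d,b), at(d,d), holds(a,c), holds(b,c), holds(d,d), linked(c), linked(d), near(b), near(d)}
3. push(d,c)  →  {at(a,c), at(c,a), at(d,b), at(d,d), holds(a,c), holds(b,c), holds(c,c), holds(d,d), linked(c), linked(d), near(b), near(d)}
4. push(b,d)  →  {at(a,c), at(c,a), at(d,d), holds(a,c), holds(b,c), holds(c,c), holds(d,d), linked(b), linked(c), linked(d), near(b), near(d)}
optimal plan length = 4; 4 ≤ 6

Yes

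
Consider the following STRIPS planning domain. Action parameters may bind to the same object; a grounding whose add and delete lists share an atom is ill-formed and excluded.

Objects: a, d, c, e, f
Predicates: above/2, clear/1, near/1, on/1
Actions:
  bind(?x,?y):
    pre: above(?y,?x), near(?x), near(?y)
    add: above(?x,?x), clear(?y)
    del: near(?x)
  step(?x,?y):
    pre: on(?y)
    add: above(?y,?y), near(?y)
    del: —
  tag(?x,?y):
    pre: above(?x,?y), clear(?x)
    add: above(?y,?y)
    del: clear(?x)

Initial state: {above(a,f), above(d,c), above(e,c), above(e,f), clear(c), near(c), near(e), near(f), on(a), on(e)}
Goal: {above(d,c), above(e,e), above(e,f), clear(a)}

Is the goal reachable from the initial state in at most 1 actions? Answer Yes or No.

1. step(a,a)  →  {above(a,a), above(a,f), above(d,c), above(e,c), above(e,f), clear(c), near(a), near(c), near(e), near(f), on(a), on(e)}
2. bind(a,a)  →  {above(a,a), above(a,f), above(d,c), above(e,c), above(e,f), clear(a), clear(c), near(c), near(e), near(f), on(a), on(e)}
3. step(a,e)  →  {above(a,a), above(a,f), above(d,c), above(e,c), above(e,e), above(e,f), clear(a), clear(c), near(c), near(e), near(f), on(a), on(e)}
optimal plan length = 3; 3 > 1

No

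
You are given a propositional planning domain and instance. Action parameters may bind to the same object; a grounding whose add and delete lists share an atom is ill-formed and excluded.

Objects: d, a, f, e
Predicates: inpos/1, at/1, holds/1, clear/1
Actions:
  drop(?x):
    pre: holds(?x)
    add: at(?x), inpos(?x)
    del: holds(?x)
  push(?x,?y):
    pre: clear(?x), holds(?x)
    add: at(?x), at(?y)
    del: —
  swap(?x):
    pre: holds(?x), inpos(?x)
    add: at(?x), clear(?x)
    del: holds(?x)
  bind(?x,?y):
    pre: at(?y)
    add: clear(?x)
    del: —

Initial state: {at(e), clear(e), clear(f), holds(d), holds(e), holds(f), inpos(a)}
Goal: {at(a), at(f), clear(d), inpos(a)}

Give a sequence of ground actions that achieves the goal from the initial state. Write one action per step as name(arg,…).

1. push(f,a)  →  {at(a), at(e), at(f), clear(e), clear(f), holds(d), holds(e), holds(f), inpos(a)}
2. bind(d,a)  →  {at(a), at(e), at(f), clear(d), clear(e), clear(f), holds(d), holds(e), holds(f), inpos(a)}

push(f,a); bind(d,a)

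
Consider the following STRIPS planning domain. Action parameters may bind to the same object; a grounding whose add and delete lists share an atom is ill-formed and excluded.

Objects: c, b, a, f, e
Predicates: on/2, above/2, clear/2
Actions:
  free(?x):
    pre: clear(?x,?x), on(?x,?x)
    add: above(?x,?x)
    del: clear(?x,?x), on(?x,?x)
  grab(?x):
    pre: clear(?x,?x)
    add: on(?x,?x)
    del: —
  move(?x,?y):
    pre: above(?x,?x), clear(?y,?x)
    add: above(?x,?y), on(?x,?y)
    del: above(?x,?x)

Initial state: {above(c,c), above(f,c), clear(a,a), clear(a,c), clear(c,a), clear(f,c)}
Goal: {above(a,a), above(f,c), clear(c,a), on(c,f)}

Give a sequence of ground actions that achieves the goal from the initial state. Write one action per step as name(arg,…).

1. grab(a)  →  {above(c,c), above(f,c), clear(a,a), clear(a,c), clear(c,a), clear(f,c), on(a,a)}
2. free(a)  →  {above(a,a), above(c,c), above(f,c), clear(a,c), clear(c,a), clear(f,c)}
3. move(c,f)  →  {above(a,a), above(c,f), above(f,c), clear(a,c), clear(c,a), clear(f,c), on(c,f)}

grab(a); free(a); move(c,f)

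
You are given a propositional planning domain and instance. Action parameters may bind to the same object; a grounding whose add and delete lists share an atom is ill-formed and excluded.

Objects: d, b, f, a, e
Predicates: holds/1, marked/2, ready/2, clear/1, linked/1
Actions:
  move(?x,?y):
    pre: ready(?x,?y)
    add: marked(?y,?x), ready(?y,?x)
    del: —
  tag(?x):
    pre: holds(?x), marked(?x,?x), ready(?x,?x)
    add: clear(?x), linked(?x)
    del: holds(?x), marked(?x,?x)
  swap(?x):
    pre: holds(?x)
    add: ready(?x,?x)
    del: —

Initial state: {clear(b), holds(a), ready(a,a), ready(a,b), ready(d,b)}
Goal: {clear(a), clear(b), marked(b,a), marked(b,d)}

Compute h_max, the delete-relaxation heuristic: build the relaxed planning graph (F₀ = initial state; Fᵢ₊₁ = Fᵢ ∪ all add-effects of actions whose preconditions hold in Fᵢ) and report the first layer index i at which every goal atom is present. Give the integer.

F0 = init (5 atoms)
F1 = F0 ∪ {marked(a,a), marked(b,a), marked(b,d), ready(b,a), ready(b,d)}  (10 atoms)
F2 = F1 ∪ {clear(a), linked(a), marked(a,b), marked(d,b)}  (14 atoms)
goal ⊆ F2  ⇒  h_max = 2

2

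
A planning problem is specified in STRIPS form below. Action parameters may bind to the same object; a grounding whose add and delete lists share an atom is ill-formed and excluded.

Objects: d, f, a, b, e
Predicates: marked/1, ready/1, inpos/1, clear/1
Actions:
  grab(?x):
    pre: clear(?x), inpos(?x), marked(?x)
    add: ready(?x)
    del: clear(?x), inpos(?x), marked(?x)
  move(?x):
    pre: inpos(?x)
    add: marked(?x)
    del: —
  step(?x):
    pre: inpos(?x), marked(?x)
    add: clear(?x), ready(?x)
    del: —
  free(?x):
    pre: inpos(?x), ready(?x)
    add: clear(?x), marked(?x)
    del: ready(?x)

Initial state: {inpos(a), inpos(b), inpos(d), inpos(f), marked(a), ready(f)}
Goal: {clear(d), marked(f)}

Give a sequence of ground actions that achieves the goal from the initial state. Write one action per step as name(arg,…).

move(d); move(f); step(d)

1. move(d)  →  {inpos(a), inpos(b), inpos(d), inpos(f), marked(a), marked(d), ready(f)}
2. move(f)  →  {inpos(a), inpos(b), inpos(d), inpos(f), marked(a), marked(d), marked(f), ready(f)}
3. step(d)  →  {clear(d), inpos(a), inpos(b), inpos(d), inpos(f), marked(a), marked(d), marked(f), ready(d), ready(f)}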